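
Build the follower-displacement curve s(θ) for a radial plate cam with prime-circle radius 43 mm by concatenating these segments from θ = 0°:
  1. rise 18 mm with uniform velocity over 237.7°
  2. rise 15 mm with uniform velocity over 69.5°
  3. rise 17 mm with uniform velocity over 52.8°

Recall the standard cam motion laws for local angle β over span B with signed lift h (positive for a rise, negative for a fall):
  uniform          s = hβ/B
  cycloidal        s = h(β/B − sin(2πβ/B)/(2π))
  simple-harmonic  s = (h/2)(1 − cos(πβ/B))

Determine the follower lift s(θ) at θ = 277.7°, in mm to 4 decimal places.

seg 1 [0°–237.7°] uniform, h=18: full span → s += 18 → s = 18.0000
seg 2 [237.7°–307.2°] uniform, h=15: θ=277.7° here. β=40, B=69.5. 15·40/69.5 = 8.6331 → s = 26.6331

26.6331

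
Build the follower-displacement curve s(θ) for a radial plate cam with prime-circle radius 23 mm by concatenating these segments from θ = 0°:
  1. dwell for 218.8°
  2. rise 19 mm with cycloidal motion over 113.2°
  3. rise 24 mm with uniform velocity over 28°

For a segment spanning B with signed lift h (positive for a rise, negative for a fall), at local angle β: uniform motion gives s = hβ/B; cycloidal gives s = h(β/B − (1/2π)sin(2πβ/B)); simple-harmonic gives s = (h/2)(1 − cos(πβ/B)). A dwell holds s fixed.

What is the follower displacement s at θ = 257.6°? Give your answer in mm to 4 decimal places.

seg 1 [0°–218.8°] dwell: s stays 0.0000
seg 2 [218.8°–332°] cycloidal, h=19: θ=257.6° here. β=38.8, B=113.2. 19·(0.3428 − sin(2π·0.3428)/(2π)) = 3.9876 → s = 3.9876

3.9876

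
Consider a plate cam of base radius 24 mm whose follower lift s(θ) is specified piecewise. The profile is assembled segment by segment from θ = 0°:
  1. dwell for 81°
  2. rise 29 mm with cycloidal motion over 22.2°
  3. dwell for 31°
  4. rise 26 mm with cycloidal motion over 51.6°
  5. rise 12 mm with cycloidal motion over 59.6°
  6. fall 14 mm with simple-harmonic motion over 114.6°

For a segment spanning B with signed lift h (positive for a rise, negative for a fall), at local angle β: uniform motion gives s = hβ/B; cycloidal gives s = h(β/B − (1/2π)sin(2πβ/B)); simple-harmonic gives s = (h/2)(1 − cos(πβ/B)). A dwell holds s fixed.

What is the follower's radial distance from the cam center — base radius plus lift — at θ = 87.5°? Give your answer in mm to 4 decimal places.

seg 1 [0°–81°] dwell: s stays 0.0000
seg 2 [81°–103.2°] cycloidal, h=29: θ=87.5° here. β=6.5, B=22.2. 29·(0.2928 − sin(2π·0.2928)/(2π)) = 4.0413 → s = 4.0413
radial distance = base radius + s = 24 + 4.0413 = 28.0413

28.0413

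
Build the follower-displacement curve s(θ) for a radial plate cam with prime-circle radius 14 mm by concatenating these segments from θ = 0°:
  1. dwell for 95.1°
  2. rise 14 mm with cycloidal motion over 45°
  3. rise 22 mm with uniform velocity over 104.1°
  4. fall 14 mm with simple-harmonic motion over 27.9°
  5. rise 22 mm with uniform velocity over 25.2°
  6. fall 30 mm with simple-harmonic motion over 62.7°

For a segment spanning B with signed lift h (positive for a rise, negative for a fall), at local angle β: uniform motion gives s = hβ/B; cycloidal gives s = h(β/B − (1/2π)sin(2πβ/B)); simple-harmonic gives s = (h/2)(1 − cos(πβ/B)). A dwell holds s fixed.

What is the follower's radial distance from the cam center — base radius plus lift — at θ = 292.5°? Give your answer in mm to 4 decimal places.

seg 1 [0°–95.1°] dwell: s stays 0.0000
seg 2 [95.1°–140.1°] cycloidal, h=14: full span → s += 14 → s = 14.0000
seg 3 [140.1°–244.2°] uniform, h=22: full span → s += 22 → s = 36.0000
seg 4 [244.2°–272.1°] simple-harmonic, h=-14: full span → s += -14 → s = 22.0000
seg 5 [272.1°–297.3°] uniform, h=22: θ=292.5° here. β=20.4, B=25.2. 22·20.4/25.2 = 17.8095 → s = 39.8095
radial distance = base radius + s = 14 + 39.8095 = 53.8095

53.8095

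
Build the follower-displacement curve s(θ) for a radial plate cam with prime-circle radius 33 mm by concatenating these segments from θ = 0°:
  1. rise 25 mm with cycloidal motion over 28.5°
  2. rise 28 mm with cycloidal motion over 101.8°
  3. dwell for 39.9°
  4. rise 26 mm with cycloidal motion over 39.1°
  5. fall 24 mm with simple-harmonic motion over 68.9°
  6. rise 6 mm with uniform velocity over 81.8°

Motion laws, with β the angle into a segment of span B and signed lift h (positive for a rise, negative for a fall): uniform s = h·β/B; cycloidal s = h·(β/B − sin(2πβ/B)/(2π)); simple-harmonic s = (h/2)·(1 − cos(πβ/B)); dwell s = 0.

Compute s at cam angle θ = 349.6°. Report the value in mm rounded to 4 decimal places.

seg 1 [0°–28.5°] cycloidal, h=25: full span → s += 25 → s = 25.0000
seg 2 [28.5°–130.3°] cycloidal, h=28: full span → s += 28 → s = 53.0000
seg 3 [130.3°–170.2°] dwell: s stays 53.0000
seg 4 [170.2°–209.3°] cycloidal, h=26: full span → s += 26 → s = 79.0000
seg 5 [209.3°–278.2°] simple-harmonic, h=-24: full span → s += -24 → s = 55.0000
seg 6 [278.2°–360°] uniform, h=6: θ=349.6° here. β=71.4, B=81.8. 6·71.4/81.8 = 5.2372 → s = 60.2372

60.2372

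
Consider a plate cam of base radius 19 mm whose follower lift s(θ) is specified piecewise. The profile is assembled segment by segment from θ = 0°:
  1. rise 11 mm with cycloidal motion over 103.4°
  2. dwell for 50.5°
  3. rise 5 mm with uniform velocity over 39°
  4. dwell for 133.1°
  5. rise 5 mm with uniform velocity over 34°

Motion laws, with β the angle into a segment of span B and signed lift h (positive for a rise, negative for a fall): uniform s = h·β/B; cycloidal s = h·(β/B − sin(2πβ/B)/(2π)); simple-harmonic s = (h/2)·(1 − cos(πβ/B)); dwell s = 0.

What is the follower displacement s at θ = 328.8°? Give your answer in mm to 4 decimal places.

seg 1 [0°–103.4°] cycloidal, h=11: full span → s += 11 → s = 11.0000
seg 2 [103.4°–153.9°] dwell: s stays 11.0000
seg 3 [153.9°–192.9°] uniform, h=5: full span → s += 5 → s = 16.0000
seg 4 [192.9°–326°] dwell: s stays 16.0000
seg 5 [326°–360°] uniform, h=5: θ=328.8° here. β=2.8, B=34. 5·2.8/34 = 0.4118 → s = 16.4118

16.4118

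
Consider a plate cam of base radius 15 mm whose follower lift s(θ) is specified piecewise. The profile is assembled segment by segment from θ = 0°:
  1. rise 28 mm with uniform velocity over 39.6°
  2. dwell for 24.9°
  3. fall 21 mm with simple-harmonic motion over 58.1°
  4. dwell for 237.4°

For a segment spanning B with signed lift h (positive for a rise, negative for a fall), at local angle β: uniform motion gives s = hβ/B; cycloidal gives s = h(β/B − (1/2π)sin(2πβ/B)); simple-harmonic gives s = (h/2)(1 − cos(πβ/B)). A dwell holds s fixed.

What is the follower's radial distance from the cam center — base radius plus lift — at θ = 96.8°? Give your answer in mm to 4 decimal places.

seg 1 [0°–39.6°] uniform, h=28: full span → s += 28 → s = 28.0000
seg 2 [39.6°–64.5°] dwell: s stays 28.0000
seg 3 [64.5°–122.6°] simple-harmonic, h=-21: θ=96.8° here. β=32.3, B=58.1. -21/2·(1 − cos(π·0.5559)) = -12.3357 → s = 15.6643
radial distance = base radius + s = 15 + 15.6643 = 30.6643

30.6643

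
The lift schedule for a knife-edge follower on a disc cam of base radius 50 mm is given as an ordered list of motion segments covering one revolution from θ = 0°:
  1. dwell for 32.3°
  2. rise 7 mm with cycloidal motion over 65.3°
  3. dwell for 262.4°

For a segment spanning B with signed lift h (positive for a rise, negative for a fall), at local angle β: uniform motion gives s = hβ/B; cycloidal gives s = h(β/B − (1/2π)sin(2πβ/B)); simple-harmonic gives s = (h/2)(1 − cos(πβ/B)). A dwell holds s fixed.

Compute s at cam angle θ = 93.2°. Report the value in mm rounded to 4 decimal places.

seg 1 [0°–32.3°] dwell: s stays 0.0000
seg 2 [32.3°–97.6°] cycloidal, h=7: θ=93.2° here. β=60.9, B=65.3. 7·(0.9326 − sin(2π·0.9326)/(2π)) = 6.9860 → s = 6.9860

6.9860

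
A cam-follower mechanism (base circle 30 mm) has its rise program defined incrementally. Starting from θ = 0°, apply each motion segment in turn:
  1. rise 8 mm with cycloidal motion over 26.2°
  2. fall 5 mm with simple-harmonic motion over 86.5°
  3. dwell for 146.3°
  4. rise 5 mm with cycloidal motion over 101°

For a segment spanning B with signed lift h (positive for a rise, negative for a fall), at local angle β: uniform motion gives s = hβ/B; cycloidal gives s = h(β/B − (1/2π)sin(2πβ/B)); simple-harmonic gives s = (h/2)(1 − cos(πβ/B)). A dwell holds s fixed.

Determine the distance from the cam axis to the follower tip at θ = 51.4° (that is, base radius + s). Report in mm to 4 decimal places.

seg 1 [0°–26.2°] cycloidal, h=8: full span → s += 8 → s = 8.0000
seg 2 [26.2°–112.7°] simple-harmonic, h=-5: θ=51.4° here. β=25.2, B=86.5. -5/2·(1 − cos(π·0.2913)) = -0.9760 → s = 7.0240
radial distance = base radius + s = 30 + 7.0240 = 37.0240

37.0240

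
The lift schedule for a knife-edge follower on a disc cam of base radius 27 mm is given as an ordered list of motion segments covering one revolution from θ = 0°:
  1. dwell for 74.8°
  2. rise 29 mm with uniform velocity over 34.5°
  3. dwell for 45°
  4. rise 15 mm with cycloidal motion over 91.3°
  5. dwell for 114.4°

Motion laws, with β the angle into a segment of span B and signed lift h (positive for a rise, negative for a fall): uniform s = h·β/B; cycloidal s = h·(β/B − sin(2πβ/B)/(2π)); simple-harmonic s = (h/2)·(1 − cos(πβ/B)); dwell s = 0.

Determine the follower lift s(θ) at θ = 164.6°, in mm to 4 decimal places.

seg 1 [0°–74.8°] dwell: s stays 0.0000
seg 2 [74.8°–109.3°] uniform, h=29: full span → s += 29 → s = 29.0000
seg 3 [109.3°–154.3°] dwell: s stays 29.0000
seg 4 [154.3°–245.6°] cycloidal, h=15: θ=164.6° here. β=10.3, B=91.3. 15·(0.1128 − sin(2π·0.1128)/(2π)) = 0.1382 → s = 29.1382

29.1382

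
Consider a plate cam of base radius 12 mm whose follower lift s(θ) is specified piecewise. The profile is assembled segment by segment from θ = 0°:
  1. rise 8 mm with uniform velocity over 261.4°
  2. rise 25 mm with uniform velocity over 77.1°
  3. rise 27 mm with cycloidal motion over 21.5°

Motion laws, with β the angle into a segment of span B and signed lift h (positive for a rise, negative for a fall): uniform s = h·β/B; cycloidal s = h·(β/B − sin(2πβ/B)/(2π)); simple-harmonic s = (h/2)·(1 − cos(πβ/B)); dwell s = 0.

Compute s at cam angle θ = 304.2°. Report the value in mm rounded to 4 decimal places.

seg 1 [0°–261.4°] uniform, h=8: full span → s += 8 → s = 8.0000
seg 2 [261.4°–338.5°] uniform, h=25: θ=304.2° here. β=42.8, B=77.1. 25·42.8/77.1 = 13.8781 → s = 21.8781

21.8781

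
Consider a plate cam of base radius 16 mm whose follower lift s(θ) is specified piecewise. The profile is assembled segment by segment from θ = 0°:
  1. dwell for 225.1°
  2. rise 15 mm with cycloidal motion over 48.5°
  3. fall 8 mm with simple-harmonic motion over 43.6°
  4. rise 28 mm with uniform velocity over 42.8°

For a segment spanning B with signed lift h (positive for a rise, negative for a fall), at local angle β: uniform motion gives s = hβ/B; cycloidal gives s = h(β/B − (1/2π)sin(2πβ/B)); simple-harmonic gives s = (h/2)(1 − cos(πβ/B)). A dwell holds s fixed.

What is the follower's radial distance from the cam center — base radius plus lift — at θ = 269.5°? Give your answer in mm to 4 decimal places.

seg 1 [0°–225.1°] dwell: s stays 0.0000
seg 2 [225.1°–273.6°] cycloidal, h=15: θ=269.5° here. β=44.4, B=48.5. 15·(0.9155 − sin(2π·0.9155)/(2π)) = 14.9412 → s = 14.9412
radial distance = base radius + s = 16 + 14.9412 = 30.9412

30.9412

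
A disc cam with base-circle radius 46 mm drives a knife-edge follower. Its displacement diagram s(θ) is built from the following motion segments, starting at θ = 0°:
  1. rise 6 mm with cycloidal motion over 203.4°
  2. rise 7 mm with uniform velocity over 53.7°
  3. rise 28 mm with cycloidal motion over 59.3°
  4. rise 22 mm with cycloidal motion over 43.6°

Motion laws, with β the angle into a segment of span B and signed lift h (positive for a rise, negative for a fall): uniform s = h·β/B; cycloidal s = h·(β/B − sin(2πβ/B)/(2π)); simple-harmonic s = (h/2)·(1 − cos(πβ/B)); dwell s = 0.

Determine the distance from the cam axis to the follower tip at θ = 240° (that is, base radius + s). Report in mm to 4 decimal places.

seg 1 [0°–203.4°] cycloidal, h=6: full span → s += 6 → s = 6.0000
seg 2 [203.4°–257.1°] uniform, h=7: θ=240° here. β=36.6, B=53.7. 7·36.6/53.7 = 4.7709 → s = 10.7709
radial distance = base radius + s = 46 + 10.7709 = 56.7709

56.7709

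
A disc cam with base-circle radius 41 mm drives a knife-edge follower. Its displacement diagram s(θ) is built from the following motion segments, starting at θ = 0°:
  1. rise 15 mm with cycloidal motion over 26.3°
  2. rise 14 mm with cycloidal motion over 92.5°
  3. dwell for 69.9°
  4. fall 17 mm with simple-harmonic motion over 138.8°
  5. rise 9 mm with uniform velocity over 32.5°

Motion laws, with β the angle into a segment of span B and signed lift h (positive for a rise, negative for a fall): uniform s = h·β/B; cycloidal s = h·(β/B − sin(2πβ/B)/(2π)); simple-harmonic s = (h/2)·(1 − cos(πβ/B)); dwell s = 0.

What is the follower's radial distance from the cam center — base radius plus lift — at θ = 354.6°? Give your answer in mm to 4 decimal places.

seg 1 [0°–26.3°] cycloidal, h=15: full span → s += 15 → s = 15.0000
seg 2 [26.3°–118.8°] cycloidal, h=14: full span → s += 14 → s = 29.0000
seg 3 [118.8°–188.7°] dwell: s stays 29.0000
seg 4 [188.7°–327.5°] simple-harmonic, h=-17: full span → s += -17 → s = 12.0000
seg 5 [327.5°–360°] uniform, h=9: θ=354.6° here. β=27.1, B=32.5. 9·27.1/32.5 = 7.5046 → s = 19.5046
radial distance = base radius + s = 41 + 19.5046 = 60.5046

60.5046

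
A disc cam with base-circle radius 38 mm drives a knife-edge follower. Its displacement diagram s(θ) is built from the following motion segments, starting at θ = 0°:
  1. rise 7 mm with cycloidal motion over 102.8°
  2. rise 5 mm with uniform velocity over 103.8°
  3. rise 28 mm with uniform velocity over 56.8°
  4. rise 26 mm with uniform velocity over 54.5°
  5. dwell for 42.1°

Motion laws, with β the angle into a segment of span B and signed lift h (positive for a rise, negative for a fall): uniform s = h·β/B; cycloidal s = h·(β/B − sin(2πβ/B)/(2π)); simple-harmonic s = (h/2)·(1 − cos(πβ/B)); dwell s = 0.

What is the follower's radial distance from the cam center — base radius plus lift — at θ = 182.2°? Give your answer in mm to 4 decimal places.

seg 1 [0°–102.8°] cycloidal, h=7: full span → s += 7 → s = 7.0000
seg 2 [102.8°–206.6°] uniform, h=5: θ=182.2° here. β=79.4, B=103.8. 5·79.4/103.8 = 3.8247 → s = 10.8247
radial distance = base radius + s = 38 + 10.8247 = 48.8247

48.8247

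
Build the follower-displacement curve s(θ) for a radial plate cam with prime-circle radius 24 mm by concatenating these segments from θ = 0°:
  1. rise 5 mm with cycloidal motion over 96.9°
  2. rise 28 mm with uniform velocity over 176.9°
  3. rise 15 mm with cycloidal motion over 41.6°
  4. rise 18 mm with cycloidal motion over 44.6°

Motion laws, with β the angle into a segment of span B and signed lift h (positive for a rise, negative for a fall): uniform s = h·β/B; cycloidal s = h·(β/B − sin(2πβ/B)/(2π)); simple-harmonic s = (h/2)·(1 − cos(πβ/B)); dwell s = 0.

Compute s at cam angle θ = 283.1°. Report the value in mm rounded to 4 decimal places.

seg 1 [0°–96.9°] cycloidal, h=5: full span → s += 5 → s = 5.0000
seg 2 [96.9°–273.8°] uniform, h=28: full span → s += 28 → s = 33.0000
seg 3 [273.8°–315.4°] cycloidal, h=15: θ=283.1° here. β=9.3, B=41.6. 15·(0.2236 − sin(2π·0.2236)/(2π)) = 0.9989 → s = 33.9989

33.9989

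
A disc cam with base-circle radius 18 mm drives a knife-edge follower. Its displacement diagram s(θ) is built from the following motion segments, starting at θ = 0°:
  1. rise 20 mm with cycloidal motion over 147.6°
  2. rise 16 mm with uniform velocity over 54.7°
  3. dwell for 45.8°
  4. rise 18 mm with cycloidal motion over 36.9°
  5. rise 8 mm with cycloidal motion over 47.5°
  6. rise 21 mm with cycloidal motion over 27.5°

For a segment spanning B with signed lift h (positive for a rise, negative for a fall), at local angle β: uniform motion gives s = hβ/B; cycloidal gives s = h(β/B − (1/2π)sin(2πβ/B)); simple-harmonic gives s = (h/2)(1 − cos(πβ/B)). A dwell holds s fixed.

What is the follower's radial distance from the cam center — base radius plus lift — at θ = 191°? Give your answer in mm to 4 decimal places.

seg 1 [0°–147.6°] cycloidal, h=20: full span → s += 20 → s = 20.0000
seg 2 [147.6°–202.3°] uniform, h=16: θ=191° here. β=43.4, B=54.7. 16·43.4/54.7 = 12.6947 → s = 32.6947
radial distance = base radius + s = 18 + 32.6947 = 50.6947

50.6947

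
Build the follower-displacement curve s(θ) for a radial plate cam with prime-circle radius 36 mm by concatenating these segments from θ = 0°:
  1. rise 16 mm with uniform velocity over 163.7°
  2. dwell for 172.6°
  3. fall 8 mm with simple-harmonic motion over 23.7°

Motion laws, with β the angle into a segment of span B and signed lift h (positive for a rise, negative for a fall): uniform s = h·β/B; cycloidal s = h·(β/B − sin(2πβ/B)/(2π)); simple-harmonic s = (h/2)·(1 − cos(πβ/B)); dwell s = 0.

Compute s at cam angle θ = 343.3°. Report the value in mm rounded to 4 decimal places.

seg 1 [0°–163.7°] uniform, h=16: full span → s += 16 → s = 16.0000
seg 2 [163.7°–336.3°] dwell: s stays 16.0000
seg 3 [336.3°–360°] simple-harmonic, h=-8: θ=343.3° here. β=7, B=23.7. -8/2·(1 − cos(π·0.2954)) = -1.6019 → s = 14.3981

14.3981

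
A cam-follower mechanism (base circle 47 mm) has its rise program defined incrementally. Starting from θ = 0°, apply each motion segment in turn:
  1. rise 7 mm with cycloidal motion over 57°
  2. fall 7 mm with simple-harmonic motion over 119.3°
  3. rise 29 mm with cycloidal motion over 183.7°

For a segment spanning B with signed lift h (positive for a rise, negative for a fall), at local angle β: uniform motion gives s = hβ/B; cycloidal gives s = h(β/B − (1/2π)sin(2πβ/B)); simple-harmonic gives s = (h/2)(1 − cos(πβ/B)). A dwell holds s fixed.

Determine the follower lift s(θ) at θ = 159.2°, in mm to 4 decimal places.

seg 1 [0°–57°] cycloidal, h=7: full span → s += 7 → s = 7.0000
seg 2 [57°–176.3°] simple-harmonic, h=-7: θ=159.2° here. β=102.2, B=119.3. -7/2·(1 − cos(π·0.8567)) = -6.6511 → s = 0.3489

0.3489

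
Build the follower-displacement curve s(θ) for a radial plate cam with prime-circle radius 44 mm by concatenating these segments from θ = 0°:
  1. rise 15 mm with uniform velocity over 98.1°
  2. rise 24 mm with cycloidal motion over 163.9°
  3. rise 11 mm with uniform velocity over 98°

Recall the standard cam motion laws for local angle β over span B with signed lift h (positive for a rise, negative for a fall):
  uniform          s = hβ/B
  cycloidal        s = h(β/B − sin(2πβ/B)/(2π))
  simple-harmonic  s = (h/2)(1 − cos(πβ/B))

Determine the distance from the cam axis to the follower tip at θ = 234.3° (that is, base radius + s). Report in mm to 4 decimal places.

seg 1 [0°–98.1°] uniform, h=15: full span → s += 15 → s = 15.0000
seg 2 [98.1°–262°] cycloidal, h=24: θ=234.3° here. β=136.2, B=163.9. 24·(0.8310 − sin(2π·0.8310)/(2π)) = 23.2795 → s = 38.2795
radial distance = base radius + s = 44 + 38.2795 = 82.2795

82.2795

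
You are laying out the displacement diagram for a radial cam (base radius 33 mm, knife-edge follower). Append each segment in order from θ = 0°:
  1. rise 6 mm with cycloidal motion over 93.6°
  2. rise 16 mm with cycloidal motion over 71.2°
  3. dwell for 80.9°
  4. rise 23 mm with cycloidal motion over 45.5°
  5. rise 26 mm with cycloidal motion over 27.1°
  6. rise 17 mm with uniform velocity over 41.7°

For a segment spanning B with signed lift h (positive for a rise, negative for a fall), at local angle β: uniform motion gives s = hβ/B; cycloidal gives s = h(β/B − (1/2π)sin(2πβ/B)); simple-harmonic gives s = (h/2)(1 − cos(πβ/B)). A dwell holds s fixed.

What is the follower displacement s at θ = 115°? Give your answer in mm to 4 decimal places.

seg 1 [0°–93.6°] cycloidal, h=6: full span → s += 6 → s = 6.0000
seg 2 [93.6°–164.8°] cycloidal, h=16: θ=115° here. β=21.4, B=71.2. 16·(0.3006 − sin(2π·0.3006)/(2π)) = 2.3899 → s = 8.3899

8.3899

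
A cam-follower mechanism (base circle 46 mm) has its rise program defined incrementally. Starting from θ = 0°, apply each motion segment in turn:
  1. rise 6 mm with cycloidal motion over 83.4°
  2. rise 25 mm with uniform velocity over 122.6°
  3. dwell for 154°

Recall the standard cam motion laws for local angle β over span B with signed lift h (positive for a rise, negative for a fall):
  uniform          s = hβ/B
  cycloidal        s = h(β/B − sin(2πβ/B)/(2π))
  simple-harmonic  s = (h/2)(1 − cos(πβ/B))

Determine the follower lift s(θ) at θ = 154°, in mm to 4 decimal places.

seg 1 [0°–83.4°] cycloidal, h=6: full span → s += 6 → s = 6.0000
seg 2 [83.4°–206°] uniform, h=25: θ=154° here. β=70.6, B=122.6. 25·70.6/122.6 = 14.3964 → s = 20.3964

20.3964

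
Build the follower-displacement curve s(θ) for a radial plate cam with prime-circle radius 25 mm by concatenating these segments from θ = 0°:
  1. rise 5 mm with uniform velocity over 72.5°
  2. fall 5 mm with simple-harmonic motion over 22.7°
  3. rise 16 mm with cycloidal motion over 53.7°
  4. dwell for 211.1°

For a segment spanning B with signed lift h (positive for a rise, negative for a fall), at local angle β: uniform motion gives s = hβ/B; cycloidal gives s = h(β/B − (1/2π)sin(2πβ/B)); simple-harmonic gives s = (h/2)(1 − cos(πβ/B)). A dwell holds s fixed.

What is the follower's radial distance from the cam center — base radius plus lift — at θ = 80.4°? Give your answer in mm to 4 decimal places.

seg 1 [0°–72.5°] uniform, h=5: full span → s += 5 → s = 5.0000
seg 2 [72.5°–95.2°] simple-harmonic, h=-5: θ=80.4° here. β=7.9, B=22.7. -5/2·(1 − cos(π·0.3480)) = -1.3512 → s = 3.6488
radial distance = base radius + s = 25 + 3.6488 = 28.6488

28.6488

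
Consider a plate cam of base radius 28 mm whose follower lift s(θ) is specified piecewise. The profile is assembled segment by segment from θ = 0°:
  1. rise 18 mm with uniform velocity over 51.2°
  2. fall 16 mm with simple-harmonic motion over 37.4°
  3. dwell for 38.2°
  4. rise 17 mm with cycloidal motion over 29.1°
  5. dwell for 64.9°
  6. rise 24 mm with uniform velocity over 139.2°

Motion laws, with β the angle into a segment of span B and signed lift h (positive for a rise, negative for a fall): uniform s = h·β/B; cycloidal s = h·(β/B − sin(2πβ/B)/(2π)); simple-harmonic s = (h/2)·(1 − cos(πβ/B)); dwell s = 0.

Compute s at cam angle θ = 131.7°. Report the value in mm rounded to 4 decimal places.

seg 1 [0°–51.2°] uniform, h=18: full span → s += 18 → s = 18.0000
seg 2 [51.2°–88.6°] simple-harmonic, h=-16: full span → s += -16 → s = 2.0000
seg 3 [88.6°–126.8°] dwell: s stays 2.0000
seg 4 [126.8°–155.9°] cycloidal, h=17: θ=131.7° here. β=4.9, B=29.1. 17·(0.1684 − sin(2π·0.1684)/(2π)) = 0.5049 → s = 2.5049

2.5049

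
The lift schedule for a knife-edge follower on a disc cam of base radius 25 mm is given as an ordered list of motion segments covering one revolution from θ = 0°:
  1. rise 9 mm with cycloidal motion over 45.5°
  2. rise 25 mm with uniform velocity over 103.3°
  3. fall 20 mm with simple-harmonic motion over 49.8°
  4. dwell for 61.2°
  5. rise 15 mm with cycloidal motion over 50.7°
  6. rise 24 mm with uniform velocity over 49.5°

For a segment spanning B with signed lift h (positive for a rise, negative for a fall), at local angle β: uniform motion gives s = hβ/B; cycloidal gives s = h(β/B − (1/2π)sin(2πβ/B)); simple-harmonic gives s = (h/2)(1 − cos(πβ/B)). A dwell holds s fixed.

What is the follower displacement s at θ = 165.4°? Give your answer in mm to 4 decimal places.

seg 1 [0°–45.5°] cycloidal, h=9: full span → s += 9 → s = 9.0000
seg 2 [45.5°–148.8°] uniform, h=25: full span → s += 25 → s = 34.0000
seg 3 [148.8°–198.6°] simple-harmonic, h=-20: θ=165.4° here. β=16.6, B=49.8. -20/2·(1 − cos(π·0.3333)) = -5.0000 → s = 29.0000

29.0000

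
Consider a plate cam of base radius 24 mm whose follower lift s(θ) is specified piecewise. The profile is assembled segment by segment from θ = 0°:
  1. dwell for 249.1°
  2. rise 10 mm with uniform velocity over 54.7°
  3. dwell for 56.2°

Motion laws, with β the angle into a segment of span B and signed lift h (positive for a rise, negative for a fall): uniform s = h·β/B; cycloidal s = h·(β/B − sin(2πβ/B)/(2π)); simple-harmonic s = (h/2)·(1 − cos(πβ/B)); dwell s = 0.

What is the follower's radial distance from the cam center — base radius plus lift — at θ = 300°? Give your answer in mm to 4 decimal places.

seg 1 [0°–249.1°] dwell: s stays 0.0000
seg 2 [249.1°–303.8°] uniform, h=10: θ=300° here. β=50.9, B=54.7. 10·50.9/54.7 = 9.3053 → s = 9.3053
radial distance = base radius + s = 24 + 9.3053 = 33.3053

33.3053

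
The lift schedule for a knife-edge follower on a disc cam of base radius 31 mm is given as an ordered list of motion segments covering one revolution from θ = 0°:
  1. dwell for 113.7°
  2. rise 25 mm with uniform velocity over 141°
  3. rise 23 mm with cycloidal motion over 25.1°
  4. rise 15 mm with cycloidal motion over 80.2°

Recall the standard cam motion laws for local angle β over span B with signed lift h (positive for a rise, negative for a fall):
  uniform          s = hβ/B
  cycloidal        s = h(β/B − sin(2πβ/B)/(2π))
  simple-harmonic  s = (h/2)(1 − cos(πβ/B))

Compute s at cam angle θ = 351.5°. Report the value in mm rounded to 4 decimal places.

seg 1 [0°–113.7°] dwell: s stays 0.0000
seg 2 [113.7°–254.7°] uniform, h=25: full span → s += 25 → s = 25.0000
seg 3 [254.7°–279.8°] cycloidal, h=23: full span → s += 23 → s = 48.0000
seg 4 [279.8°–360°] cycloidal, h=15: θ=351.5° here. β=71.7, B=80.2. 15·(0.8940 − sin(2π·0.8940)/(2π)) = 14.8851 → s = 62.8851

62.8851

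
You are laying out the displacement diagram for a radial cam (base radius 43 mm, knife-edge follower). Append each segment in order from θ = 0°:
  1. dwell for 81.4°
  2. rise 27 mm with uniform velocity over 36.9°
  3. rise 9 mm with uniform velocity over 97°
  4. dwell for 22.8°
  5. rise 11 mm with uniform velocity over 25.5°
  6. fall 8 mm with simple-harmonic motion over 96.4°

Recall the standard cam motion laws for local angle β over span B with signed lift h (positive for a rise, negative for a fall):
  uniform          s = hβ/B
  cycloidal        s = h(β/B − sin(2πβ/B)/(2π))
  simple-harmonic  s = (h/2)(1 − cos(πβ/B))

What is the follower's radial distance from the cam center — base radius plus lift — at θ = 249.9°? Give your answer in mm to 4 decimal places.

seg 1 [0°–81.4°] dwell: s stays 0.0000
seg 2 [81.4°–118.3°] uniform, h=27: full span → s += 27 → s = 27.0000
seg 3 [118.3°–215.3°] uniform, h=9: full span → s += 9 → s = 36.0000
seg 4 [215.3°–238.1°] dwell: s stays 36.0000
seg 5 [238.1°–263.6°] uniform, h=11: θ=249.9° here. β=11.8, B=25.5. 11·11.8/25.5 = 5.0902 → s = 41.0902
radial distance = base radius + s = 43 + 41.0902 = 84.0902

84.0902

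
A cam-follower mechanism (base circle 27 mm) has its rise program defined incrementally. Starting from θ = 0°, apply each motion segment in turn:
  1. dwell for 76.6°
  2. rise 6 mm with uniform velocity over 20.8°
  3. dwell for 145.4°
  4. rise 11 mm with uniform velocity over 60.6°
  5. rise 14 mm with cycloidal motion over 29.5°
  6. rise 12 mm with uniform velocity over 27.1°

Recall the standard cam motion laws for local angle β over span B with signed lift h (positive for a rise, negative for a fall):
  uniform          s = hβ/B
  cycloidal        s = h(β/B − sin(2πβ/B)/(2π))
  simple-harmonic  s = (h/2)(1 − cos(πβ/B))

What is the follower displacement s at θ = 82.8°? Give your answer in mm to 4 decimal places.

seg 1 [0°–76.6°] dwell: s stays 0.0000
seg 2 [76.6°–97.4°] uniform, h=6: θ=82.8° here. β=6.2, B=20.8. 6·6.2/20.8 = 1.7885 → s = 1.7885

1.7885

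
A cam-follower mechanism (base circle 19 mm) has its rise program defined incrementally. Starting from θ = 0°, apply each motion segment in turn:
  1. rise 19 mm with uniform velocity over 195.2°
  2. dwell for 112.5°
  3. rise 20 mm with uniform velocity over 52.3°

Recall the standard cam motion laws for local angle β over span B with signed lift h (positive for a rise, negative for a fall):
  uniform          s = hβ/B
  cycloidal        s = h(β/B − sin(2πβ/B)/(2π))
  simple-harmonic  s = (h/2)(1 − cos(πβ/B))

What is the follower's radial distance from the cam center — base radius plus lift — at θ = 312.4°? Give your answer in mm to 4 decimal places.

seg 1 [0°–195.2°] uniform, h=19: full span → s += 19 → s = 19.0000
seg 2 [195.2°–307.7°] dwell: s stays 19.0000
seg 3 [307.7°–360°] uniform, h=20: θ=312.4° here. β=4.7, B=52.3. 20·4.7/52.3 = 1.7973 → s = 20.7973
radial distance = base radius + s = 19 + 20.7973 = 39.7973

39.7973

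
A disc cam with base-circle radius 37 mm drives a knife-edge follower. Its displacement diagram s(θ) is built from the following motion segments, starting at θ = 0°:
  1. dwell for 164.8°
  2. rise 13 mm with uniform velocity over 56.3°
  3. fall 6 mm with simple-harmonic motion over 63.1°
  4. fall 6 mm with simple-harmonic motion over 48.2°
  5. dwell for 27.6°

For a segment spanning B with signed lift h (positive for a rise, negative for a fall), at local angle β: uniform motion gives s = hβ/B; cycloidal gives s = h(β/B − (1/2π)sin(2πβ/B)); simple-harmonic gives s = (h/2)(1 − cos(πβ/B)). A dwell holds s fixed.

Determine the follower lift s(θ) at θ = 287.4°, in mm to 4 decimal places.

seg 1 [0°–164.8°] dwell: s stays 0.0000
seg 2 [164.8°–221.1°] uniform, h=13: full span → s += 13 → s = 13.0000
seg 3 [221.1°–284.2°] simple-harmonic, h=-6: full span → s += -6 → s = 7.0000
seg 4 [284.2°–332.4°] simple-harmonic, h=-6: θ=287.4° here. β=3.2, B=48.2. -6/2·(1 − cos(π·0.0664)) = -0.0650 → s = 6.9350

6.9350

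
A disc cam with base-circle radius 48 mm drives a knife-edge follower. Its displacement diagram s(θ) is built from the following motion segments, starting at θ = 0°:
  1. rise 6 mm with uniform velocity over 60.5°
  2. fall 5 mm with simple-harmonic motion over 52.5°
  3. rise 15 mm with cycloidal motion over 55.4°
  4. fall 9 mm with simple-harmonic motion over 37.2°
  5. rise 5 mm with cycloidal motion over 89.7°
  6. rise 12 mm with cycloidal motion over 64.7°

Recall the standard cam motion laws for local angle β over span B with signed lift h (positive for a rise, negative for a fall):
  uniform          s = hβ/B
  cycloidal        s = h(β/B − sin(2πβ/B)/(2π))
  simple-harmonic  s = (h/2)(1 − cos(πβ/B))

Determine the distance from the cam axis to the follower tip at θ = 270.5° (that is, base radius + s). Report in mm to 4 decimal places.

seg 1 [0°–60.5°] uniform, h=6: full span → s += 6 → s = 6.0000
seg 2 [60.5°–113°] simple-harmonic, h=-5: full span → s += -5 → s = 1.0000
seg 3 [113°–168.4°] cycloidal, h=15: full span → s += 15 → s = 16.0000
seg 4 [168.4°–205.6°] simple-harmonic, h=-9: full span → s += -9 → s = 7.0000
seg 5 [205.6°–295.3°] cycloidal, h=5: θ=270.5° here. β=64.9, B=89.7. 5·(0.7235 − sin(2π·0.7235)/(2π)) = 4.4024 → s = 11.4024
radial distance = base radius + s = 48 + 11.4024 = 59.4024

59.4024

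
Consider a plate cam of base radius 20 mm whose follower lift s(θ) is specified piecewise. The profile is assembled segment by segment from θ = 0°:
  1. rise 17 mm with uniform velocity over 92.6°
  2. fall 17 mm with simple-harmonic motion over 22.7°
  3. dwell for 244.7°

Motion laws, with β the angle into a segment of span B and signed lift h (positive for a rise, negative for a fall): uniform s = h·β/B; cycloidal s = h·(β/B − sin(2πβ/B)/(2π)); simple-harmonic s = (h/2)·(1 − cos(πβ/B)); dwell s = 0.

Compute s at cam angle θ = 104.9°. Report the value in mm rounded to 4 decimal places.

seg 1 [0°–92.6°] uniform, h=17: full span → s += 17 → s = 17.0000
seg 2 [92.6°–115.3°] simple-harmonic, h=-17: θ=104.9° here. β=12.3, B=22.7. -17/2·(1 − cos(π·0.5419)) = -9.6143 → s = 7.3857

7.3857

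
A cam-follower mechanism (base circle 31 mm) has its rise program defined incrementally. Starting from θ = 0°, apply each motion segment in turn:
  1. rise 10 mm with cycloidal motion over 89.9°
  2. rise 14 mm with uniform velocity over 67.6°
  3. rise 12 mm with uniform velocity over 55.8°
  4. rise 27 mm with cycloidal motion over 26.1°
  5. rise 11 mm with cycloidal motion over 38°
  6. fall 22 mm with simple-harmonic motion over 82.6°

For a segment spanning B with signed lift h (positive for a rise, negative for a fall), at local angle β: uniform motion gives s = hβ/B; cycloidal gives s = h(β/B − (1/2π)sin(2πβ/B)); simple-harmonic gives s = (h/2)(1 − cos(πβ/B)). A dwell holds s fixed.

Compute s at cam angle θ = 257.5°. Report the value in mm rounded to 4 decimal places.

seg 1 [0°–89.9°] cycloidal, h=10: full span → s += 10 → s = 10.0000
seg 2 [89.9°–157.5°] uniform, h=14: full span → s += 14 → s = 24.0000
seg 3 [157.5°–213.3°] uniform, h=12: full span → s += 12 → s = 36.0000
seg 4 [213.3°–239.4°] cycloidal, h=27: full span → s += 27 → s = 63.0000
seg 5 [239.4°–277.4°] cycloidal, h=11: θ=257.5° here. β=18.1, B=38. 11·(0.4763 − sin(2π·0.4763)/(2π)) = 4.9799 → s = 67.9799

67.9799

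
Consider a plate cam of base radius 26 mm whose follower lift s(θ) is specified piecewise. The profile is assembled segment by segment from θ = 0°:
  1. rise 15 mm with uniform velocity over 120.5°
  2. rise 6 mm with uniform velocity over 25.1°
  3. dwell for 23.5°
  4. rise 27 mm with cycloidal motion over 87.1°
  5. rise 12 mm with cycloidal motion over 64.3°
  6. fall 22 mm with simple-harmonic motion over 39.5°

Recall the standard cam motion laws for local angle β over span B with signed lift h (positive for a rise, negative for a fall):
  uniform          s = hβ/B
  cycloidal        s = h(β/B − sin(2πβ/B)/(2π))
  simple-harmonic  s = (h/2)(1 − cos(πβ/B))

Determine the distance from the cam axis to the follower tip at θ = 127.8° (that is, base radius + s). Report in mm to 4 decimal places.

seg 1 [0°–120.5°] uniform, h=15: full span → s += 15 → s = 15.0000
seg 2 [120.5°–145.6°] uniform, h=6: θ=127.8° here. β=7.3, B=25.1. 6·7.3/25.1 = 1.7450 → s = 16.7450
radial distance = base radius + s = 26 + 16.7450 = 42.7450

42.7450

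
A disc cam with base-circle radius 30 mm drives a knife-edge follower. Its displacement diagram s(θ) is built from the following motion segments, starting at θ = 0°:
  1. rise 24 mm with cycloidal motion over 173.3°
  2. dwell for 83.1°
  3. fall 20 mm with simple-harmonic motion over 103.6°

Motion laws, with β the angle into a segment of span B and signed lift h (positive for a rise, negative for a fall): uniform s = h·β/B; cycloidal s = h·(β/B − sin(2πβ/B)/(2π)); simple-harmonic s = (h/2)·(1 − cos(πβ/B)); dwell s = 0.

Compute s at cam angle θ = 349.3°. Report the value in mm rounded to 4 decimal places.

seg 1 [0°–173.3°] cycloidal, h=24: full span → s += 24 → s = 24.0000
seg 2 [173.3°–256.4°] dwell: s stays 24.0000
seg 3 [256.4°–360°] simple-harmonic, h=-20: θ=349.3° here. β=92.9, B=103.6. -20/2·(1 − cos(π·0.8967)) = -19.4782 → s = 4.5218

4.5218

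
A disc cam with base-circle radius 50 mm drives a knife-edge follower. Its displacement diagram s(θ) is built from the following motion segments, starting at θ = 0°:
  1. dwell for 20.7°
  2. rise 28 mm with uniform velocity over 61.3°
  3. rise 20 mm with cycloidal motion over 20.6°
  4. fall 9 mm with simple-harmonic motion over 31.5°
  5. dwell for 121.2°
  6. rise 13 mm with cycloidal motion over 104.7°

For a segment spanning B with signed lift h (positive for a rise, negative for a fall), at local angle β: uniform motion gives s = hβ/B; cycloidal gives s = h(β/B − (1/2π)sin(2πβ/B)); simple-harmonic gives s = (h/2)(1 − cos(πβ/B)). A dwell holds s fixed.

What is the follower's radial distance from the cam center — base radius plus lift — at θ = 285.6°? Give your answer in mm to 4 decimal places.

seg 1 [0°–20.7°] dwell: s stays 0.0000
seg 2 [20.7°–82°] uniform, h=28: full span → s += 28 → s = 28.0000
seg 3 [82°–102.6°] cycloidal, h=20: full span → s += 20 → s = 48.0000
seg 4 [102.6°–134.1°] simple-harmonic, h=-9: full span → s += -9 → s = 39.0000
seg 5 [134.1°–255.3°] dwell: s stays 39.0000
seg 6 [255.3°–360°] cycloidal, h=13: θ=285.6° here. β=30.3, B=104.7. 13·(0.2894 − sin(2π·0.2894)/(2π)) = 1.7562 → s = 40.7562
radial distance = base radius + s = 50 + 40.7562 = 90.7562

90.7562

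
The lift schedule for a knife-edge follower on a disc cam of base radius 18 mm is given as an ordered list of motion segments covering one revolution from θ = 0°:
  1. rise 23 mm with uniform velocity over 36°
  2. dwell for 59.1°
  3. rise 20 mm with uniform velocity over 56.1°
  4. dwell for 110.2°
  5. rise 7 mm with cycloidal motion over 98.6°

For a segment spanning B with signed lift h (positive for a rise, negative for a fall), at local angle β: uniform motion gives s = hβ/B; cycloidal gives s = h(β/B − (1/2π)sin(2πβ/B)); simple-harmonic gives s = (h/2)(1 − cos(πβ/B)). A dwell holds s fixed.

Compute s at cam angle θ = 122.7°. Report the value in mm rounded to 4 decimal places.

seg 1 [0°–36°] uniform, h=23: full span → s += 23 → s = 23.0000
seg 2 [36°–95.1°] dwell: s stays 23.0000
seg 3 [95.1°–151.2°] uniform, h=20: θ=122.7° here. β=27.6, B=56.1. 20·27.6/56.1 = 9.8396 → s = 32.8396

32.8396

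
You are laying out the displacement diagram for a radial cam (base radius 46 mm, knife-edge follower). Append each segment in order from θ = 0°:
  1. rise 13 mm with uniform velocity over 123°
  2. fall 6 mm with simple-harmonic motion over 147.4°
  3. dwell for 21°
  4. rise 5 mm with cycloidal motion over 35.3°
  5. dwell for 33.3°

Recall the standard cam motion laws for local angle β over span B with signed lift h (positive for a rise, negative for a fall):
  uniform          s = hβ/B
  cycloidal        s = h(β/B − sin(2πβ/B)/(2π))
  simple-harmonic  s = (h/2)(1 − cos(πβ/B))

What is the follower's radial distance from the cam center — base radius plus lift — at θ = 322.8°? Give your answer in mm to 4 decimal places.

seg 1 [0°–123°] uniform, h=13: full span → s += 13 → s = 13.0000
seg 2 [123°–270.4°] simple-harmonic, h=-6: full span → s += -6 → s = 7.0000
seg 3 [270.4°–291.4°] dwell: s stays 7.0000
seg 4 [291.4°–326.7°] cycloidal, h=5: θ=322.8° here. β=31.4, B=35.3. 5·(0.8895 − sin(2π·0.8895)/(2π)) = 4.9567 → s = 11.9567
radial distance = base radius + s = 46 + 11.9567 = 57.9567

57.9567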